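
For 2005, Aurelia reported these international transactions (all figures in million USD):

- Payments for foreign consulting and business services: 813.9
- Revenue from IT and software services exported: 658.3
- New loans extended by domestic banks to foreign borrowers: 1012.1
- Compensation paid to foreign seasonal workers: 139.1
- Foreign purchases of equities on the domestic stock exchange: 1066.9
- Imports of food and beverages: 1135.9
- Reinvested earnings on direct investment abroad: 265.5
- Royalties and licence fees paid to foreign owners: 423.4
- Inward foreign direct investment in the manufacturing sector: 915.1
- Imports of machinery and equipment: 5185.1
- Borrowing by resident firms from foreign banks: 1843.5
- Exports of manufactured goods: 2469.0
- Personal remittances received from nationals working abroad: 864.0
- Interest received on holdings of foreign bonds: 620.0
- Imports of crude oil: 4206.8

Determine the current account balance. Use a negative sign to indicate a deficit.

Goods: -5185.1 + 2469.0 - 1135.9 - 4206.8 = -8058.8
Services: -813.9 - 423.4 + 658.3 = -579.0
Primary income: 265.5 - 139.1 + 620.0 = 746.4
Secondary income: 864.0
Current account = (-8058.8) + (-579.0) + 746.4 + 864.0 = -7027.4
(Excluded from the current account — financial account: new loans extended by domestic banks to foreign borrowers 1012.1, foreign purchases of equities on the domestic stock exchange 1066.9, inward foreign direct investment in the manufacturing sector 915.1, borrowing by resident firms from foreign banks 1843.5.)

-7027.4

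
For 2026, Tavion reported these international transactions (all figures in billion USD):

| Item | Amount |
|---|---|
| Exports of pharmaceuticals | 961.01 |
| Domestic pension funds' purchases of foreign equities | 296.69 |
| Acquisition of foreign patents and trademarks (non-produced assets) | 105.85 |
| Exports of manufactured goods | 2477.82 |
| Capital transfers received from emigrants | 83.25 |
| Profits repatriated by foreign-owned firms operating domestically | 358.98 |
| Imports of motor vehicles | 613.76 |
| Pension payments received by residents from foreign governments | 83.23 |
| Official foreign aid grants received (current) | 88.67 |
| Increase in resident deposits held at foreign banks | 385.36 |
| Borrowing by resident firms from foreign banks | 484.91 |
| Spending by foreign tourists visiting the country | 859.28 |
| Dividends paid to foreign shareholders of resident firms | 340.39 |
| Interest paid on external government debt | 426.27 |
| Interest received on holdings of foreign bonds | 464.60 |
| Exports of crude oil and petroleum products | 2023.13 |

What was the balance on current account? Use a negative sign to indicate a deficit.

Goods: 2477.82 - 613.76 + 2023.13 + 961.01 = 4848.20
Services: 859.28
Primary income: -426.27 - 358.98 - 340.39 + 464.60 = -661.04
Secondary income: 88.67 + 83.23 = 171.90
Current account = 4848.20 + 859.28 + (-661.04) + 171.90 = 5218.34
(Excluded from the current account — financial account: domestic pension funds' purchases of foreign equities 296.69, increase in resident deposits held at foreign banks 385.36, borrowing by resident firms from foreign banks 484.91; capital account: acquisition of foreign patents and trademarks (non-produced assets) 105.85, capital transfers received from emigrants 83.25.)

5218.34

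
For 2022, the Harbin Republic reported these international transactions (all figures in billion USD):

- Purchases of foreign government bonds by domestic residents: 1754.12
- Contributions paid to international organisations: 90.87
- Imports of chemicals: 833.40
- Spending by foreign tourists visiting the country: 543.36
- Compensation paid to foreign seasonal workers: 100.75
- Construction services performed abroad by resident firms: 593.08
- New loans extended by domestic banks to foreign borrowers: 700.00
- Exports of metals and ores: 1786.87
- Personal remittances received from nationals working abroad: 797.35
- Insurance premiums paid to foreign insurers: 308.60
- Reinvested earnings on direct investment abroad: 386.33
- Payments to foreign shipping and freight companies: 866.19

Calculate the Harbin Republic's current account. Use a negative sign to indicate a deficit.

1907.18

Goods: -833.40 + 1786.87 = 953.47
Services: -308.60 - 866.19 + 593.08 + 543.36 = -38.35
Primary income: -100.75 + 386.33 = 285.58
Secondary income: 797.35 - 90.87 = 706.48
Current account = 953.47 + (-38.35) + 285.58 + 706.48 = 1907.18
(Excluded from the current account — financial account: purchases of foreign government bonds by domestic residents 1754.12, new loans extended by domestic banks to foreign borrowers 700.00.)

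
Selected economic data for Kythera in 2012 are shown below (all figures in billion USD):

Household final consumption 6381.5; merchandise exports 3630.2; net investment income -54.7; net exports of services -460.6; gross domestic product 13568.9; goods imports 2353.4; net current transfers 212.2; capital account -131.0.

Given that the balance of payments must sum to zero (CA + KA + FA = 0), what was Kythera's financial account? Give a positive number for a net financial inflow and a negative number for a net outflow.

-842.7

Goods balance = 3630.2 - 2353.4 = 1276.8
Services balance = -460.6
Trade balance (goods + services) = 1276.8 + (-460.6) = 816.2
Net primary income = -54.7
Net secondary income = 212.2
Current account = 816.2 + (-54.7) + 212.2 = 973.7
Financial account = -(973.7 + (-131.0)) = -842.7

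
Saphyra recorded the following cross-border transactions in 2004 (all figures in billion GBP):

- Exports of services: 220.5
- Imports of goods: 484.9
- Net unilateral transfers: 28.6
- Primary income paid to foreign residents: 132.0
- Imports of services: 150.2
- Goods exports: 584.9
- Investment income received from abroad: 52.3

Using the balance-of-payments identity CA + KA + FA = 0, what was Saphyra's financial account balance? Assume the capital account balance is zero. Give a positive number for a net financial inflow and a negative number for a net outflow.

-119.2

Goods balance = 584.9 - 484.9 = 100.0
Services balance = 220.5 - 150.2 = 70.3
Trade balance (goods + services) = 100.0 + 70.3 = 170.3
Net primary income = 52.3 - 132.0 = -79.7
Net secondary income = 28.6
Current account = 170.3 + (-79.7) + 28.6 = 119.2
Financial account = -(119.2) = -119.2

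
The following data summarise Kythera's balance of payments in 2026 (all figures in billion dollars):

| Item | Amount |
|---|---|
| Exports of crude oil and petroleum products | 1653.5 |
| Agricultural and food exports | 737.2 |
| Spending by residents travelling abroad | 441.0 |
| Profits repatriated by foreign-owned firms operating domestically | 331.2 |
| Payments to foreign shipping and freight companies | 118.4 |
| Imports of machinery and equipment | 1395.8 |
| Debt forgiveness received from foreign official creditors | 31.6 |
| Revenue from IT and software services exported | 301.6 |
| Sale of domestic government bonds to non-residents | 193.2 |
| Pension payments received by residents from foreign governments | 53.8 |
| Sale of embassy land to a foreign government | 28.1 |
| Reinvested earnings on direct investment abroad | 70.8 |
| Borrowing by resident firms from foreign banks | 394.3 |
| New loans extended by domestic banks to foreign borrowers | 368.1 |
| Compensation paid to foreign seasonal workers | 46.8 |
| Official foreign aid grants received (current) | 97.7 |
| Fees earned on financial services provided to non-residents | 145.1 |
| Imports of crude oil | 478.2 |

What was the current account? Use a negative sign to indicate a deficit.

Goods: 1653.5 + 737.2 - 478.2 - 1395.8 = 516.7
Services: 301.6 + 145.1 - 441.0 - 118.4 = -112.7
Primary income: -331.2 + 70.8 - 46.8 = -307.2
Secondary income: 53.8 + 97.7 = 151.5
Current account = 516.7 + (-112.7) + (-307.2) + 151.5 = 248.3
(Excluded from the current account — capital account: debt forgiveness received from foreign official creditors 31.6, sale of embassy land to a foreign government 28.1; financial account: sale of domestic government bonds to non-residents 193.2, borrowing by resident firms from foreign banks 394.3, new loans extended by domestic banks to foreign borrowers 368.1.)

248.3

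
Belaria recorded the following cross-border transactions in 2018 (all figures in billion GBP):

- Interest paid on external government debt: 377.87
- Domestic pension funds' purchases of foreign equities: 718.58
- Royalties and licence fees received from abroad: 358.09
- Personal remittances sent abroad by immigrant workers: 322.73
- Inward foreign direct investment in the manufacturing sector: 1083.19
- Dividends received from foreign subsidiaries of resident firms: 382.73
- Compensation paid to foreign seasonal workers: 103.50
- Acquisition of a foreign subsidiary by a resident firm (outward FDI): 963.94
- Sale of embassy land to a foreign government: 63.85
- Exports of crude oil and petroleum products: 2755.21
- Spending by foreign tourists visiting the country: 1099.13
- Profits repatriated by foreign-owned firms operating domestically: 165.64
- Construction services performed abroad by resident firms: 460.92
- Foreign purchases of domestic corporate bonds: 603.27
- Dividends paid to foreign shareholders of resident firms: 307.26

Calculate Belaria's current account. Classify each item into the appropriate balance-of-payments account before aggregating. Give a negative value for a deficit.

3779.08

Goods: 2755.21
Services: 1099.13 + 358.09 + 460.92 = 1918.14
Primary income: 382.73 - 377.87 - 307.26 - 165.64 - 103.50 = -571.54
Secondary income: -322.73
Current account = 2755.21 + 1918.14 + (-571.54) + (-322.73) = 3779.08
(Excluded from the current account — financial account: domestic pension funds' purchases of foreign equities 718.58, inward foreign direct investment in the manufacturing sector 1083.19, acquisition of a foreign subsidiary by a resident firm (outward FDI) 963.94, foreign purchases of domestic corporate bonds 603.27; capital account: sale of embassy land to a foreign government 63.85.)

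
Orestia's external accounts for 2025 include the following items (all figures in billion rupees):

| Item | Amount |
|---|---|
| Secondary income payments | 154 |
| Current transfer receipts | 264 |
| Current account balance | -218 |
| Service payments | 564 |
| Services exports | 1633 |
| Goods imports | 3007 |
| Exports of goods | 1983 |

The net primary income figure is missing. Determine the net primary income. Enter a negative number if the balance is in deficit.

Current account = goods balance + services balance + net primary income + net secondary income
Sum of the known components = 155
Net primary income = CA - (known components) = -218 - 155 = -373

-373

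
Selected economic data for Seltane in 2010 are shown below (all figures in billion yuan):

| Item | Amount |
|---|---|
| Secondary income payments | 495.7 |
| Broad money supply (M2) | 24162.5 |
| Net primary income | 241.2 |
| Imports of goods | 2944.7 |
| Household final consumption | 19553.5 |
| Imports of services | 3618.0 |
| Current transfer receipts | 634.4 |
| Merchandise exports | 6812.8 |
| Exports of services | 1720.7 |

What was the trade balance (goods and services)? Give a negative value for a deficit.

1970.8

Goods balance = 6812.8 - 2944.7 = 3868.1
Services balance = 1720.7 - 3618.0 = -1897.3
Trade balance (goods + services) = 3868.1 + (-1897.3) = 1970.8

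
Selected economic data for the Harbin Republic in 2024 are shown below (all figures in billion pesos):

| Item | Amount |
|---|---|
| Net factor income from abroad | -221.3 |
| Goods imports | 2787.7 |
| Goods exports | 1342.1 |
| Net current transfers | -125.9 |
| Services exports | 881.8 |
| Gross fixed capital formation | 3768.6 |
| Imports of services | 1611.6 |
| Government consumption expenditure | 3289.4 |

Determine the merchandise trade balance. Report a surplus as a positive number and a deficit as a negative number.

Goods balance = 1342.1 - 2787.7 = -1445.6

-1445.6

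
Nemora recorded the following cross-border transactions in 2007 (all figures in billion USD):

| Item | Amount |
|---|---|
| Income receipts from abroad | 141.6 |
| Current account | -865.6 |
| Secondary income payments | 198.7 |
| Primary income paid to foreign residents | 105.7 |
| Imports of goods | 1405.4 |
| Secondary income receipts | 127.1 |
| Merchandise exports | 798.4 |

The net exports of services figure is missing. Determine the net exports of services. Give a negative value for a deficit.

-222.9

Current account = goods balance + services balance + net primary income + net secondary income
Sum of the known components = -642.7
Net exports of services = CA - (known components) = -865.6 - (-642.7) = -222.9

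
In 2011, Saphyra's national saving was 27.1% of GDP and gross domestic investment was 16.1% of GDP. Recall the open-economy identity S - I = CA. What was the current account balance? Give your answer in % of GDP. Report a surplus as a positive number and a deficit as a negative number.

CA = S - I = 27.1 - 16.1 = 11.0

11.0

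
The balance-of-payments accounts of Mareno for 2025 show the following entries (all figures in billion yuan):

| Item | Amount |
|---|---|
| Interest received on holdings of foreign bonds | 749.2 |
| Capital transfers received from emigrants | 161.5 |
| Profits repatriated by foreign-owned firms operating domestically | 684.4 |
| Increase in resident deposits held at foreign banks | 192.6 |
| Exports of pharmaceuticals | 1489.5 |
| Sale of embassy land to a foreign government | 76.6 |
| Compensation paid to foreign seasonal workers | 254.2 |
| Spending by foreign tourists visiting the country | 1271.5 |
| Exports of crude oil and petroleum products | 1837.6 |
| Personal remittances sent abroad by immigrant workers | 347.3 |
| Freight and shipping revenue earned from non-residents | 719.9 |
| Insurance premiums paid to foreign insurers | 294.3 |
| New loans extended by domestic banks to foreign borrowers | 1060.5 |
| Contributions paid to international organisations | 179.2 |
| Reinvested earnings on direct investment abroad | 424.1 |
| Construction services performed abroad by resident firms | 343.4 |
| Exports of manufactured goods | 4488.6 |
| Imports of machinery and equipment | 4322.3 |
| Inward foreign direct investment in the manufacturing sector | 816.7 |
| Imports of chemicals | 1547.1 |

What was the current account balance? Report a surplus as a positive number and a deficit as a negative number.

3695.0

Goods: -4322.3 - 1547.1 + 4488.6 + 1837.6 + 1489.5 = 1946.3
Services: 719.9 + 343.4 + 1271.5 - 294.3 = 2040.5
Primary income: -254.2 - 684.4 + 749.2 + 424.1 = 234.7
Secondary income: -179.2 - 347.3 = -526.5
Current account = 1946.3 + 2040.5 + 234.7 + (-526.5) = 3695.0
(Excluded from the current account — capital account: capital transfers received from emigrants 161.5, sale of embassy land to a foreign government 76.6; financial account: increase in resident deposits held at foreign banks 192.6, new loans extended by domestic banks to foreign borrowers 1060.5, inward foreign direct investment in the manufacturing sector 816.7.)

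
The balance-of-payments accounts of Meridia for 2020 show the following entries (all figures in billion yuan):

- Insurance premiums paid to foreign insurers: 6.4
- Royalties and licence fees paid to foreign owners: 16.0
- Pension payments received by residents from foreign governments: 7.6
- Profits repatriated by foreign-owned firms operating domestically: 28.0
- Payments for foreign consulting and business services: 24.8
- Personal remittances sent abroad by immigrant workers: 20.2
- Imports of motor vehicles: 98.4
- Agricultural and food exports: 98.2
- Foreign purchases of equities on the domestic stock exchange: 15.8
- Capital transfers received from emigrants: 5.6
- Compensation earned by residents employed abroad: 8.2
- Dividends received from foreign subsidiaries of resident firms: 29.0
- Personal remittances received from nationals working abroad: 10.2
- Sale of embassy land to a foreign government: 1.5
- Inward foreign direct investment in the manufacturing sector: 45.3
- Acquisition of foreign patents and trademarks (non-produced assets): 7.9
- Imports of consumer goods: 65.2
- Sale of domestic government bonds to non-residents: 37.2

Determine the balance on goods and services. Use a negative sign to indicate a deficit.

-112.6

Goods: 98.2 - 98.4 - 65.2 = -65.4
Services: -6.4 - 16.0 - 24.8 = -47.2
Trade balance = -65.4 + (-47.2) = -112.6
(Excluded from the trade balance — secondary income: pension payments received by residents from foreign governments 7.6, personal remittances sent abroad by immigrant workers 20.2, personal remittances received from nationals working abroad 10.2; primary income: profits repatriated by foreign-owned firms operating domestically 28.0, compensation earned by residents employed abroad 8.2, dividends received from foreign subsidiaries of resident firms 29.0; financial account: foreign purchases of equities on the domestic stock exchange 15.8, inward foreign direct investment in the manufacturing sector 45.3, sale of domestic government bonds to non-residents 37.2; capital account: capital transfers received from emigrants 5.6, sale of embassy land to a foreign government 1.5, acquisition of foreign patents and trademarks (non-produced assets) 7.9.)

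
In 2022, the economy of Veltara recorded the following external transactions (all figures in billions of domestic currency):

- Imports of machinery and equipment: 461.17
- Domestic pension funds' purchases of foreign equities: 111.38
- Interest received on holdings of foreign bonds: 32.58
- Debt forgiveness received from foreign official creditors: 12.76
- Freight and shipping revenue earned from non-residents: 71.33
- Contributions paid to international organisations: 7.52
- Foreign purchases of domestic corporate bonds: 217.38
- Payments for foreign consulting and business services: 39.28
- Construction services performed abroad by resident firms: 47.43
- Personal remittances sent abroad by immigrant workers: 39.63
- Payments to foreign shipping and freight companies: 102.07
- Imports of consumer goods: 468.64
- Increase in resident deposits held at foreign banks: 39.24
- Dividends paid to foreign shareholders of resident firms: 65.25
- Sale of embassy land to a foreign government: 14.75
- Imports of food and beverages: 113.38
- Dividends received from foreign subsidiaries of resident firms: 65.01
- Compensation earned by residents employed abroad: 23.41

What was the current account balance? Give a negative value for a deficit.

-1057.18

Goods: -113.38 - 468.64 - 461.17 = -1043.19
Services: 47.43 - 102.07 + 71.33 - 39.28 = -22.59
Primary income: 65.01 - 65.25 + 32.58 + 23.41 = 55.75
Secondary income: -7.52 - 39.63 = -47.15
Current account = (-1043.19) + (-22.59) + 55.75 + (-47.15) = -1057.18
(Excluded from the current account — financial account: domestic pension funds' purchases of foreign equities 111.38, foreign purchases of domestic corporate bonds 217.38, increase in resident deposits held at foreign banks 39.24; capital account: debt forgiveness received from foreign official creditors 12.76, sale of embassy land to a foreign government 14.75.)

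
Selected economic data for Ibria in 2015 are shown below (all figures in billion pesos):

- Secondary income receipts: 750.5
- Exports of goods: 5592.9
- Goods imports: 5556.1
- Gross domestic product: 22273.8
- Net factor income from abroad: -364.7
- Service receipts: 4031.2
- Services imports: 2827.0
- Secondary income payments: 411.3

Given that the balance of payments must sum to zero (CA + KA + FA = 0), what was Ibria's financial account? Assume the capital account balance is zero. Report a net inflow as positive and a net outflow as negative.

Goods balance = 5592.9 - 5556.1 = 36.8
Services balance = 4031.2 - 2827.0 = 1204.2
Trade balance (goods + services) = 36.8 + 1204.2 = 1241.0
Net primary income = -364.7
Net secondary income = 750.5 - 411.3 = 339.2
Current account = 1241.0 + (-364.7) + 339.2 = 1215.5
Financial account = -(1215.5) = -1215.5

-1215.5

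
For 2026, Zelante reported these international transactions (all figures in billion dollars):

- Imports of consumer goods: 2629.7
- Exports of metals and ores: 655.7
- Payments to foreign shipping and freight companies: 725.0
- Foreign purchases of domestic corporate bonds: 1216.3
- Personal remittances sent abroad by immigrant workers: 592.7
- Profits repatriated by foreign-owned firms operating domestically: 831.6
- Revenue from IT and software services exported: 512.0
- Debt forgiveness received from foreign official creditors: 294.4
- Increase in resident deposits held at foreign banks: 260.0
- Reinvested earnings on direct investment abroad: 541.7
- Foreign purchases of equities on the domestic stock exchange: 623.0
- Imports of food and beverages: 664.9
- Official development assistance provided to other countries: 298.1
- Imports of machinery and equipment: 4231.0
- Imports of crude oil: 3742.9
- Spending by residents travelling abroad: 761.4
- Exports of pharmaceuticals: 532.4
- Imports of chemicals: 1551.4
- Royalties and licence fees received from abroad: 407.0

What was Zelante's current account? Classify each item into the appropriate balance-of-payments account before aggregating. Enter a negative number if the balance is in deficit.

-13379.9

Goods: -3742.9 + 655.7 - 1551.4 - 664.9 - 4231.0 - 2629.7 + 532.4 = -11631.8
Services: -725.0 + 512.0 - 761.4 + 407.0 = -567.4
Primary income: 541.7 - 831.6 = -289.9
Secondary income: -592.7 - 298.1 = -890.8
Current account = (-11631.8) + (-567.4) + (-289.9) + (-890.8) = -13379.9
(Excluded from the current account — financial account: foreign purchases of domestic corporate bonds 1216.3, increase in resident deposits held at foreign banks 260.0, foreign purchases of equities on the domestic stock exchange 623.0; capital account: debt forgiveness received from foreign official creditors 294.4.)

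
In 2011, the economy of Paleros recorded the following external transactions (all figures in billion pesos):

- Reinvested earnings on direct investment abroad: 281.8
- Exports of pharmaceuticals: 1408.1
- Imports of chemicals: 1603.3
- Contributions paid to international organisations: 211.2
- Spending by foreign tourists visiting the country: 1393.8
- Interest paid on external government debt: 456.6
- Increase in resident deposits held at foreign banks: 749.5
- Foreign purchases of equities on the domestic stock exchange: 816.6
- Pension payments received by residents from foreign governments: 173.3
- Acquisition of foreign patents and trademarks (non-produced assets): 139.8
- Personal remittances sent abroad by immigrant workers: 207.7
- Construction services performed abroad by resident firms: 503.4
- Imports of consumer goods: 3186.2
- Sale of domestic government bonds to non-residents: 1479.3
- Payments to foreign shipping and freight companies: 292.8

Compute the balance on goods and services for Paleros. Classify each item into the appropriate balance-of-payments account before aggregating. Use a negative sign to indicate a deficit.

-1777.0

Goods: -1603.3 + 1408.1 - 3186.2 = -3381.4
Services: 1393.8 + 503.4 - 292.8 = 1604.4
Trade balance = -3381.4 + 1604.4 = -1777.0
(Excluded from the trade balance — primary income: reinvested earnings on direct investment abroad 281.8, interest paid on external government debt 456.6; secondary income: contributions paid to international organisations 211.2, pension payments received by residents from foreign governments 173.3, personal remittances sent abroad by immigrant workers 207.7; financial account: increase in resident deposits held at foreign banks 749.5, foreign purchases of equities on the domestic stock exchange 816.6, sale of domestic government bonds to non-residents 1479.3; capital account: acquisition of foreign patents and trademarks (non-produced assets) 139.8.)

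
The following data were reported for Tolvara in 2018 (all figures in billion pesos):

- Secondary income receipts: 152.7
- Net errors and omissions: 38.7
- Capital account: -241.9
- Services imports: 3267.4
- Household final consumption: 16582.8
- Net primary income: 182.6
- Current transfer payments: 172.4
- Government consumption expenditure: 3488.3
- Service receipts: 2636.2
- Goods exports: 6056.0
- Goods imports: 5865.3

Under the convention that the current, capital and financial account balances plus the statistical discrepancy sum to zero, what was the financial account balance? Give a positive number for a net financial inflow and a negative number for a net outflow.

480.8

Goods balance = 6056.0 - 5865.3 = 190.7
Services balance = 2636.2 - 3267.4 = -631.2
Trade balance (goods + services) = 190.7 + (-631.2) = -440.5
Net primary income = 182.6
Net secondary income = 152.7 - 172.4 = -19.7
Current account = -440.5 + 182.6 + (-19.7) = -277.6
Financial account = -(-277.6 + (-241.9) + 38.7) = 480.8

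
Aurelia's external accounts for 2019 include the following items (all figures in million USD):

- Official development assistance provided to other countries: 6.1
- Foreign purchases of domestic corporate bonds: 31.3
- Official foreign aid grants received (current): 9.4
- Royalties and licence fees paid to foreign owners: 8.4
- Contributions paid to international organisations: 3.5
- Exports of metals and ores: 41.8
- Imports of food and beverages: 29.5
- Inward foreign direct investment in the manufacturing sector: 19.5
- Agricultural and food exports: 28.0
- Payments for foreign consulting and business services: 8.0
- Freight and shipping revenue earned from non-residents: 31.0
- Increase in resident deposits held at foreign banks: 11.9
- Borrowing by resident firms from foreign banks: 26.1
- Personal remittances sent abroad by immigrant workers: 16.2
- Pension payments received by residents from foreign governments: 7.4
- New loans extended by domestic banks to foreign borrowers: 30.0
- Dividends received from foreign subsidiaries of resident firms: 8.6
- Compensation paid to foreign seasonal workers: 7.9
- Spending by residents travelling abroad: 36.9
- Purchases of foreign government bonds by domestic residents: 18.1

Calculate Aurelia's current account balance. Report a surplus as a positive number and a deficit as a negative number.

9.7

Goods: -29.5 + 41.8 + 28.0 = 40.3
Services: 31.0 - 36.9 - 8.0 - 8.4 = -22.3
Primary income: 8.6 - 7.9 = 0.7
Secondary income: 7.4 - 3.5 - 16.2 - 6.1 + 9.4 = -9.0
Current account = 40.3 + (-22.3) + 0.7 + (-9.0) = 9.7
(Excluded from the current account — financial account: foreign purchases of domestic corporate bonds 31.3, inward foreign direct investment in the manufacturing sector 19.5, increase in resident deposits held at foreign banks 11.9, borrowing by resident firms from foreign banks 26.1, new loans extended by domestic banks to foreign borrowers 30.0, purchases of foreign government bonds by domestic residents 18.1.)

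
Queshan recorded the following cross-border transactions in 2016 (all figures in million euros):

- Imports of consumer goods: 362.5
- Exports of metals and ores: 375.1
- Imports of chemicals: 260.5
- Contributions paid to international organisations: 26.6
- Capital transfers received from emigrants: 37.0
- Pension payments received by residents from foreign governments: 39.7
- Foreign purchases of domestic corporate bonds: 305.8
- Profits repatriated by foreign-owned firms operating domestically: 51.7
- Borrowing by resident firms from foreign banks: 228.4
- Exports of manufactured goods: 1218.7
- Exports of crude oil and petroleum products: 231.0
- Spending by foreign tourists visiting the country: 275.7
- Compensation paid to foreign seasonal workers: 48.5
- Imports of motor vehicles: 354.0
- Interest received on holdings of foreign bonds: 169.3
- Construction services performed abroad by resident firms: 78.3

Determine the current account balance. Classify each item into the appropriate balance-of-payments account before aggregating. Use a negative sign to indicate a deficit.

Goods: -354.0 + 1218.7 + 231.0 + 375.1 - 362.5 - 260.5 = 847.8
Services: 275.7 + 78.3 = 354.0
Primary income: -51.7 + 169.3 - 48.5 = 69.1
Secondary income: 39.7 - 26.6 = 13.1
Current account = 847.8 + 354.0 + 69.1 + 13.1 = 1284.0
(Excluded from the current account — capital account: capital transfers received from emigrants 37.0; financial account: foreign purchases of domestic corporate bonds 305.8, borrowing by resident firms from foreign banks 228.4.)

1284.0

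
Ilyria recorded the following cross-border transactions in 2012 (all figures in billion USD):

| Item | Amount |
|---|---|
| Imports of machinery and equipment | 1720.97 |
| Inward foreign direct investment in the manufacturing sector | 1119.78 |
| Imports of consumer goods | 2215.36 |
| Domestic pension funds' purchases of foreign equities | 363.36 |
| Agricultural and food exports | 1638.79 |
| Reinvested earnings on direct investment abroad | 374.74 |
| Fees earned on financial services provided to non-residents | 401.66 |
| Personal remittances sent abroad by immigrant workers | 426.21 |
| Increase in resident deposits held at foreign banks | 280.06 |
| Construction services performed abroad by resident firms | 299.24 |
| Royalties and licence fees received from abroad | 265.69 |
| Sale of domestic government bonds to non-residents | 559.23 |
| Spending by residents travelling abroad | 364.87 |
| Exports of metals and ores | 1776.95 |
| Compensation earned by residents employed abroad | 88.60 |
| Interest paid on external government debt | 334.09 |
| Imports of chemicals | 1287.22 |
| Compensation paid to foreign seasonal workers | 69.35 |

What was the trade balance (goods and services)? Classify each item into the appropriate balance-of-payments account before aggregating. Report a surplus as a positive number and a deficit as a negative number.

Goods: 1638.79 + 1776.95 - 1720.97 - 1287.22 - 2215.36 = -1807.81
Services: -364.87 + 299.24 + 401.66 + 265.69 = 601.72
Trade balance = -1807.81 + 601.72 = -1206.09
(Excluded from the trade balance — financial account: inward foreign direct investment in the manufacturing sector 1119.78, domestic pension funds' purchases of foreign equities 363.36, increase in resident deposits held at foreign banks 280.06, sale of domestic government bonds to non-residents 559.23; primary income: reinvested earnings on direct investment abroad 374.74, compensation earned by residents employed abroad 88.60, interest paid on external government debt 334.09, compensation paid to foreign seasonal workers 69.35; secondary income: personal remittances sent abroad by immigrant workers 426.21.)

-1206.09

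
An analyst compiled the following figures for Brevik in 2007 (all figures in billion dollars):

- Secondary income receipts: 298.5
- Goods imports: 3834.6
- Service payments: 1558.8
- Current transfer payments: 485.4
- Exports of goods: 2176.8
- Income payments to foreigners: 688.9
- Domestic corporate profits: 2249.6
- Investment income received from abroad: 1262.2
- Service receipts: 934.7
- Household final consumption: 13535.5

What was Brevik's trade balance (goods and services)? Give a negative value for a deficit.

-2281.9

Goods balance = 2176.8 - 3834.6 = -1657.8
Services balance = 934.7 - 1558.8 = -624.1
Trade balance (goods + services) = -1657.8 + (-624.1) = -2281.9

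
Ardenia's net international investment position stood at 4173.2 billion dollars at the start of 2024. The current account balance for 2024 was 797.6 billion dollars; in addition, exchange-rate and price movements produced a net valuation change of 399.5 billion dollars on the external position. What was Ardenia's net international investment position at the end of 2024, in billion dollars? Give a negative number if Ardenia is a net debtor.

5370.3

Change in NIIP = current account + net valuation change = 797.6 + 399.5 = 1197.1
End-of-year NIIP = 4173.2 + 1197.1 = 5370.3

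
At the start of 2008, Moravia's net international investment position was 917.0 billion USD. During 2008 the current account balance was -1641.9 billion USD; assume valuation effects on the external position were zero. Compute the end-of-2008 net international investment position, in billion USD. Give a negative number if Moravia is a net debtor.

With no valuation effects, change in NIIP = current account = -1641.9
End-of-year NIIP = 917.0 + (-1641.9) = -724.9

-724.9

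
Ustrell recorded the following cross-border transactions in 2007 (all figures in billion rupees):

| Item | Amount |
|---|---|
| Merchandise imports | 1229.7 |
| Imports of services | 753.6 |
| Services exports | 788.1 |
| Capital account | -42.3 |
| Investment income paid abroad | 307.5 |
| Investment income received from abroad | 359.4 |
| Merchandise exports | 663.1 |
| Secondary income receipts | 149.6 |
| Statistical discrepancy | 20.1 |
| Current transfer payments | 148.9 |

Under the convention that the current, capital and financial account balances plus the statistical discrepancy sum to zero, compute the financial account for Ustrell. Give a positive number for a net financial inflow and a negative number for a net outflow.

Goods balance = 663.1 - 1229.7 = -566.6
Services balance = 788.1 - 753.6 = 34.5
Trade balance (goods + services) = -566.6 + 34.5 = -532.1
Net primary income = 359.4 - 307.5 = 51.9
Net secondary income = 149.6 - 148.9 = 0.7
Current account = -532.1 + 51.9 + 0.7 = -479.5
Financial account = -(-479.5 + (-42.3) + 20.1) = 501.7

501.7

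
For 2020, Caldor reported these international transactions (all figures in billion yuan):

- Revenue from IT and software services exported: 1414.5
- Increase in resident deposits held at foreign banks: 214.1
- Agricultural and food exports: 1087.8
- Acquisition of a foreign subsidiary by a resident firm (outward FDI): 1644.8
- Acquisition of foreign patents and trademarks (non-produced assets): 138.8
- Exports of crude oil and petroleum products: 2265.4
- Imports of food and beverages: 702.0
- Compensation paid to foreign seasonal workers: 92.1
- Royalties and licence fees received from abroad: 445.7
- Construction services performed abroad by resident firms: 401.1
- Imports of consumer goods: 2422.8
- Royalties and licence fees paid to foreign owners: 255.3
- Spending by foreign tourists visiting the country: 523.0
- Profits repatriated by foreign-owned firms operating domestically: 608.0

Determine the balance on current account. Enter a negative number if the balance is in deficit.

Goods: 2265.4 + 1087.8 - 2422.8 - 702.0 = 228.4
Services: 401.1 + 445.7 + 1414.5 + 523.0 - 255.3 = 2529.0
Primary income: -92.1 - 608.0 = -700.1
Current account = 228.4 + 2529.0 + (-700.1) = 2057.3
(Excluded from the current account — financial account: increase in resident deposits held at foreign banks 214.1, acquisition of a foreign subsidiary by a resident firm (outward FDI) 1644.8; capital account: acquisition of foreign patents and trademarks (non-produced assets) 138.8.)

2057.3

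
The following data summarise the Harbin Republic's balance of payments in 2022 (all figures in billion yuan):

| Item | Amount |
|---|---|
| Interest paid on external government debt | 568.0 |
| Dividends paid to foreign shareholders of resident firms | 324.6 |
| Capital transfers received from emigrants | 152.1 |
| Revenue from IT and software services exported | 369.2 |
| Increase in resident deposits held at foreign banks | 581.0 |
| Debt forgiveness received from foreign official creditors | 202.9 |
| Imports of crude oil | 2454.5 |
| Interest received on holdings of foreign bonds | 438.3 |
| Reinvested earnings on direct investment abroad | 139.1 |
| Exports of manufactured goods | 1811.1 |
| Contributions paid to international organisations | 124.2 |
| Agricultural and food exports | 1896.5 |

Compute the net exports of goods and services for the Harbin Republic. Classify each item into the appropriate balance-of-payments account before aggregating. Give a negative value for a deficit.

1622.3

Goods: 1811.1 - 2454.5 + 1896.5 = 1253.1
Services: 369.2
Trade balance = 1253.1 + 369.2 = 1622.3
(Excluded from the trade balance — primary income: interest paid on external government debt 568.0, dividends paid to foreign shareholders of resident firms 324.6, interest received on holdings of foreign bonds 438.3, reinvested earnings on direct investment abroad 139.1; capital account: capital transfers received from emigrants 152.1, debt forgiveness received from foreign official creditors 202.9; financial account: increase in resident deposits held at foreign banks 581.0; secondary income: contributions paid to international organisations 124.2.)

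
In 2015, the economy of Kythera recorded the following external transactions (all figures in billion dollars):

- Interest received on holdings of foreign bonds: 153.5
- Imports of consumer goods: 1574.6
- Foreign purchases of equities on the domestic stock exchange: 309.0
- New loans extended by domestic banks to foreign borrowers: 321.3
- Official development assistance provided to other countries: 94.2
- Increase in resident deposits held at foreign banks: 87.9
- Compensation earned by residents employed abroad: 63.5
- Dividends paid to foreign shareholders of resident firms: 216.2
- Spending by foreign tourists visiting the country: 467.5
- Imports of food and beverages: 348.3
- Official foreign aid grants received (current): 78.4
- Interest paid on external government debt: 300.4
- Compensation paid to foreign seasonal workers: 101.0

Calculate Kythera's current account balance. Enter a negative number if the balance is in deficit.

-1871.8

Goods: -348.3 - 1574.6 = -1922.9
Services: 467.5
Primary income: -101.0 - 300.4 + 63.5 - 216.2 + 153.5 = -400.6
Secondary income: -94.2 + 78.4 = -15.8
Current account = (-1922.9) + 467.5 + (-400.6) + (-15.8) = -1871.8
(Excluded from the current account — financial account: foreign purchases of equities on the domestic stock exchange 309.0, new loans extended by domestic banks to foreign borrowers 321.3, increase in resident deposits held at foreign banks 87.9.)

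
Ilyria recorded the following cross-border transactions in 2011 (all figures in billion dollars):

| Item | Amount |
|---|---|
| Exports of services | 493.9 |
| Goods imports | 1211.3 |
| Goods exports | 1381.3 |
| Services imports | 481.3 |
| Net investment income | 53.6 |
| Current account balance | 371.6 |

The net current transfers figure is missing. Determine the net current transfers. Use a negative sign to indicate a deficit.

Current account = goods balance + services balance + net primary income + net secondary income
Sum of the known components = 236.2
Net current transfers = CA - (known components) = 371.6 - 236.2 = 135.4

135.4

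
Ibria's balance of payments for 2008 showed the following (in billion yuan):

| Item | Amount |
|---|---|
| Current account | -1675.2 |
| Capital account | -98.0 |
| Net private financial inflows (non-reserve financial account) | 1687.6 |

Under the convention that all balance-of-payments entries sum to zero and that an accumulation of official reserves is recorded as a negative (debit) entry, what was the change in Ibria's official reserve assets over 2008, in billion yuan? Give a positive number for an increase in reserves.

-85.6

Official reserve transactions balance = -((-1675.2) + (-98.0) + 1687.6) = 85.6
An accumulation of reserves is recorded as a debit (negative entry), so the change in the stock of reserves is the negative of that balance.
Change in official reserves = -(85.6) = -85.6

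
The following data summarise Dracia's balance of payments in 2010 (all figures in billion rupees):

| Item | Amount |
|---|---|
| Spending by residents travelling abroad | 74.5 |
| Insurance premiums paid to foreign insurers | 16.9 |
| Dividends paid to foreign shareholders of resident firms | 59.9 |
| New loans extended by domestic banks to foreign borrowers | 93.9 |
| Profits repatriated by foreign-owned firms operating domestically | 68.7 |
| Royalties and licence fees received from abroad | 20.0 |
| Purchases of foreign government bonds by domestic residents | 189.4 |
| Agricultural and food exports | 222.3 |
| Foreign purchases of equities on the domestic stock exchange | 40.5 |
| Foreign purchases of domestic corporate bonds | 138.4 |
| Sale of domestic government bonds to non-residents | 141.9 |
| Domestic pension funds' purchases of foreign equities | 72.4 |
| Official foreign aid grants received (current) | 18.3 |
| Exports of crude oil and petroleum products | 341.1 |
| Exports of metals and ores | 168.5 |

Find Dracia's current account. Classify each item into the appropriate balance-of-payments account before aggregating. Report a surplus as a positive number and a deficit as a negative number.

Goods: 222.3 + 341.1 + 168.5 = 731.9
Services: 20.0 - 74.5 - 16.9 = -71.4
Primary income: -59.9 - 68.7 = -128.6
Secondary income: 18.3
Current account = 731.9 + (-71.4) + (-128.6) + 18.3 = 550.2
(Excluded from the current account — financial account: new loans extended by domestic banks to foreign borrowers 93.9, purchases of foreign government bonds by domestic residents 189.4, foreign purchases of equities on the domestic stock exchange 40.5, foreign purchases of domestic corporate bonds 138.4, sale of domestic government bonds to non-residents 141.9, domestic pension funds' purchases of foreign equities 72.4.)

550.2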